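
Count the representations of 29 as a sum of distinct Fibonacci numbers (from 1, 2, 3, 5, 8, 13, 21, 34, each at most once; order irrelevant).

29 = 21+8 = 21+5+3 = 21+5+2+1 = 13+8+5+3 = 13+8+5+2+1 — 5 representations.

5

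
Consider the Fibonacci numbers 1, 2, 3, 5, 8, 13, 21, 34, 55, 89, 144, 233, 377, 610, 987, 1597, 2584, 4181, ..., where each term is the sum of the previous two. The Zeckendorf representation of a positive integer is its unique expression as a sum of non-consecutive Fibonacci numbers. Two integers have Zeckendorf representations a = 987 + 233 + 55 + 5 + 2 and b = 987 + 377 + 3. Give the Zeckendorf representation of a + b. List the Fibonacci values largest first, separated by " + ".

2584 + 55 + 8 + 2

The two numbers are 1282 and 1367, so their sum is 2649.
2649: greatest Fibonacci not exceeding it is 2584, leaving 65
65: greatest Fibonacci not exceeding it is 55, leaving 10
10: greatest Fibonacci not exceeding it is 8, leaving 2
2: greatest Fibonacci not exceeding it is 2, leaving 0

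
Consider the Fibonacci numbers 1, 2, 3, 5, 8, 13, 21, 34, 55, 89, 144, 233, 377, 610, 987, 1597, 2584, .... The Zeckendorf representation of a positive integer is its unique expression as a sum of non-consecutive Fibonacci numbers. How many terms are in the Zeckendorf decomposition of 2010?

4

Greedily peel off the largest Fibonacci term at each step:
take 1597 (≤ 2010); 2010 − 1597 = 413
take 377 (≤ 413); 413 − 377 = 36
take 34 (≤ 36); 36 − 34 = 2
take 2 (≤ 2); 2 − 2 = 0
2010 = 1597 + 377 + 34 + 2, which has 4 terms.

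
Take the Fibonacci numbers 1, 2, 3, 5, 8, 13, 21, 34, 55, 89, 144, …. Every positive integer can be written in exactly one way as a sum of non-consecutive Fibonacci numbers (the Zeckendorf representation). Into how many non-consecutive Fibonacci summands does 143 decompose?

5

Greedily peel off the largest Fibonacci term at each step:
143: greatest Fibonacci not exceeding it is 89, leaving 54
54: greatest Fibonacci not exceeding it is 34, leaving 20
20: greatest Fibonacci not exceeding it is 13, leaving 7
7: greatest Fibonacci not exceeding it is 5, leaving 2
2: greatest Fibonacci not exceeding it is 2, leaving 0
143 = 89 + 34 + 13 + 5 + 2, which has 5 terms.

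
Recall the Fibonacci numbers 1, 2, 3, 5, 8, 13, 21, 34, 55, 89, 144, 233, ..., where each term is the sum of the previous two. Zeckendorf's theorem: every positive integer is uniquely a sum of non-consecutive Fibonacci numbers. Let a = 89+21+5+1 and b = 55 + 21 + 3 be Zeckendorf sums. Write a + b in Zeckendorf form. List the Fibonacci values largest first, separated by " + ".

144 + 34 + 13 + 3 + 1

The two numbers are 116 and 79, so their sum is 195.
195: greatest Fibonacci not exceeding it is 144, leaving 51
51: greatest Fibonacci not exceeding it is 34, leaving 17
17: greatest Fibonacci not exceeding it is 13, leaving 4
4: greatest Fibonacci not exceeding it is 3, leaving 1
1: greatest Fibonacci not exceeding it is 1, leaving 0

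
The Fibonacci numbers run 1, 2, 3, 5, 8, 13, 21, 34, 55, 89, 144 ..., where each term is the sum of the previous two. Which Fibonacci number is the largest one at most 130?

89

89 ≤ 130 < 144, so the largest Fibonacci number not exceeding 130 is 89.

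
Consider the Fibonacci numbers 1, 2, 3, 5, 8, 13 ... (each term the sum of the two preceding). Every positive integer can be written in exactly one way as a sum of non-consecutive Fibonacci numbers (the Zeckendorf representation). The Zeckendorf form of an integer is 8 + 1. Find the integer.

8 + 1 = 9.

9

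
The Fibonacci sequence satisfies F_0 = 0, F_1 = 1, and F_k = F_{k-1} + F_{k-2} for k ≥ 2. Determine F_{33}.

3524578

Iterating the recurrence up to F_{27} = 196418 and F_{26} = 121393:
F_{28} = F_{27} + F_{26} = 196418 + 121393 = 317811
F_{29} = F_{28} + F_{27} = 317811 + 196418 = 514229
F_{30} = F_{29} + F_{28} = 514229 + 317811 = 832040
F_{31} = F_{30} + F_{29} = 832040 + 514229 = 1346269
F_{32} = F_{31} + F_{30} = 1346269 + 832040 = 2178309
F_{33} = F_{32} + F_{31} = 2178309 + 1346269 = 3524578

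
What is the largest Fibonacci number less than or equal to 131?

89 ≤ 131 < 144, so the largest Fibonacci number not exceeding 131 is 89.

89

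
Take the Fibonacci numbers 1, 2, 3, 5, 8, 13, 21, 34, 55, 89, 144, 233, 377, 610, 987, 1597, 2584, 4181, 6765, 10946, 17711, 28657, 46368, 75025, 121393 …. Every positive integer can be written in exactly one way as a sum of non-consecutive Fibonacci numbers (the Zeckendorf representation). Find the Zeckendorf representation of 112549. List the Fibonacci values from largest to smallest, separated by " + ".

75025 + 28657 + 6765 + 1597 + 377 + 89 + 34 + 5

Repeatedly subtract the largest Fibonacci number that fits:
subtract 75025 from 112549: 37524 remains
subtract 28657 from 37524: 8867 remains
subtract 6765 from 8867: 2102 remains
subtract 1597 from 2102: 505 remains
subtract 377 from 505: 128 remains
subtract 89 from 128: 39 remains
subtract 34 from 39: 5 remains
subtract 5 from 5: 0 remains
So 112549 = 75025 + 28657 + 6765 + 1597 + 377 + 89 + 34 + 5, with no two terms consecutive in the sequence.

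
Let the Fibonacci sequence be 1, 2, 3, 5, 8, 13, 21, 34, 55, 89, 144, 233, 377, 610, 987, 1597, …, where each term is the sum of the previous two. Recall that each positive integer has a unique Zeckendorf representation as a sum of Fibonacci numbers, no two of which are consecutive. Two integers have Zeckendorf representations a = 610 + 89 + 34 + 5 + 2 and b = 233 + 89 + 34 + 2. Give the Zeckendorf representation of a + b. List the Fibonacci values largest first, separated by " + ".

987 + 89 + 21 + 1

The two numbers are 740 and 358, so their sum is 1098.
1098 − 987 = 111
111 − 89 = 22
22 − 21 = 1
1 − 1 = 0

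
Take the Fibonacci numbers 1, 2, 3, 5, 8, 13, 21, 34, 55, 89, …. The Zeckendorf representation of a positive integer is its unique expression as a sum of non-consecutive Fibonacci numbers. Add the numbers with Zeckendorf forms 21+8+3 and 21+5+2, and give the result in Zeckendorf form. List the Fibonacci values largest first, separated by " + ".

The two numbers are 32 and 28, so their sum is 60.
60 − 55 = 5
5 − 5 = 0

55 + 5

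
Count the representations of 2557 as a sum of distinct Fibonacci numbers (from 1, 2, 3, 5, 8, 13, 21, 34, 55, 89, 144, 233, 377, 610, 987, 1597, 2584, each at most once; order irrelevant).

Each representation comes from the Zeckendorf form by replacing some F_k with F_{k−1} + F_{k−2} where possible.
2557 = 1597+610+233+89+21+5+2 = 1597+610+233+89+13+8+5+2 = 1597+610+233+55+34+21+5+2 = 1597+610+233+55+34+13+8+5+2 = 1597+610+144+89+55+34+21+5+2 = … (5 more), for 10 in all.

10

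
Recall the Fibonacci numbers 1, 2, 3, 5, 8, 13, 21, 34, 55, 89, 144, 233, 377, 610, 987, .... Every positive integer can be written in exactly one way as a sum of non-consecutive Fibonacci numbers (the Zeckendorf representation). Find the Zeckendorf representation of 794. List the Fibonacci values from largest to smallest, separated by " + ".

Repeatedly subtract the largest Fibonacci number that fits:
610 ≤ 794 < 987, so take 610; remainder 184
144 ≤ 184 < 233, so take 144; remainder 40
34 ≤ 40 < 55, so take 34; remainder 6
5 ≤ 6 < 8, so take 5; remainder 1
1 ≤ 1 < 2, so take 1; remainder 0
So 794 = 610 + 144 + 34 + 5 + 1, with no two terms consecutive in the sequence.

610 + 144 + 34 + 5 + 1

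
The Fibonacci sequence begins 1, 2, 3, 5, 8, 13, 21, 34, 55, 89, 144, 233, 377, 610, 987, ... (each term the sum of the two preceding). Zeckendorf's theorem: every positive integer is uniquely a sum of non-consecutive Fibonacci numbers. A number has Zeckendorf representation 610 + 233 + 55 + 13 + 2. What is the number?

913

610 + 233 + 55 + 13 + 2 = 913.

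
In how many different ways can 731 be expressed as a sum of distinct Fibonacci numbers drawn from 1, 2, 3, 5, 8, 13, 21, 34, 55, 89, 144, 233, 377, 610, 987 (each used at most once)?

20

Each representation comes from the Zeckendorf form by replacing some F_k with F_{k−1} + F_{k−2} where possible.
731 = 610+89+21+8+3 = 610+89+21+8+2+1 = 610+55+34+21+8+3 = 377+233+89+21+8+3 = 610+89+21+5+3+2+1 = … (15 more), for 20 in all.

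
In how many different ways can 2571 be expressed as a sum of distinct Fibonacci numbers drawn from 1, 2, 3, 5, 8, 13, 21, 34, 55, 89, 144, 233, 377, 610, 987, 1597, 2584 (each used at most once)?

18

Each representation comes from the Zeckendorf form by replacing some F_k with F_{k−1} + F_{k−2} where possible.
2571 = 1597+610+233+89+34+8 = 1597+610+233+89+34+5+3 = 1597+610+233+89+21+13+8 = 1597+610+233+89+34+5+2+1 = 1597+610+233+89+21+13+5+3 = … (13 more), for 18 in all.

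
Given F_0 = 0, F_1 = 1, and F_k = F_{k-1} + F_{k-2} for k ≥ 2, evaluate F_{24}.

Iterating the recurrence up to F_{17} = 1597 and F_{16} = 987:
F_{18} = F_{17} + F_{16} = 1597 + 987 = 2584
F_{19} = F_{18} + F_{17} = 2584 + 1597 = 4181
F_{20} = F_{19} + F_{18} = 4181 + 2584 = 6765
F_{21} = F_{20} + F_{19} = 6765 + 4181 = 10946
F_{22} = F_{21} + F_{20} = 10946 + 6765 = 17711
F_{23} = F_{22} + F_{21} = 17711 + 10946 = 28657
F_{24} = F_{23} + F_{22} = 28657 + 17711 = 46368

46368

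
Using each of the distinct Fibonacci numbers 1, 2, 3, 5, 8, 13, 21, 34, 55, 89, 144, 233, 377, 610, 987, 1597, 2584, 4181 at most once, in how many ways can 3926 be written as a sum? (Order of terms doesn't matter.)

Starting from the Zeckendorf form and repeatedly splitting a term F_k into F_{k−1} + F_{k−2} (when neither is already used) reaches every representation.
3926 = 2584+987+233+89+21+8+3+1 = 2584+987+233+55+34+21+8+3+1 = 2584+610+377+233+89+21+8+3+1 = 2584+987+144+89+55+34+21+8+3+1 = … (5 more), for 9 in all.

9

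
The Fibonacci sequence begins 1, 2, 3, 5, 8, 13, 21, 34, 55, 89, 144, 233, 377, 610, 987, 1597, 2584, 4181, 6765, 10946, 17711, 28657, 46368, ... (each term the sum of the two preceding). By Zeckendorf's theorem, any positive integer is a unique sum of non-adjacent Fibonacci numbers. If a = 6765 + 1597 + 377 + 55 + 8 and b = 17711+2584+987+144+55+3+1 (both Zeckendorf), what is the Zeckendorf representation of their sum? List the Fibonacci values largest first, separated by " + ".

28657 + 1597 + 21 + 8 + 3 + 1

The two numbers are 8802 and 21485, so their sum is 30287.
Greedy algorithm:
largest Fibonacci ≤ 30287 is 28657; 30287 − 28657 = 1630
largest Fibonacci ≤ 1630 is 1597; 1630 − 1597 = 33
largest Fibonacci ≤ 33 is 21; 33 − 21 = 12
largest Fibonacci ≤ 12 is 8; 12 − 8 = 4
largest Fibonacci ≤ 4 is 3; 4 − 3 = 1
largest Fibonacci ≤ 1 is 1; 1 − 1 = 0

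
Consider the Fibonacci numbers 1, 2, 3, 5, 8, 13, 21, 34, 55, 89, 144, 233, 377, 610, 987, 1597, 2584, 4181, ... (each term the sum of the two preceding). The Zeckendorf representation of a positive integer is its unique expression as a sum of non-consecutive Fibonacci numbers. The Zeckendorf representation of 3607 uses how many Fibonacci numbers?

4

Greedy algorithm:
3607: greatest Fibonacci not exceeding it is 2584, leaving 1023
1023: greatest Fibonacci not exceeding it is 987, leaving 36
36: greatest Fibonacci not exceeding it is 34, leaving 2
2: greatest Fibonacci not exceeding it is 2, leaving 0
3607 = 2584 + 987 + 34 + 2, which has 4 terms.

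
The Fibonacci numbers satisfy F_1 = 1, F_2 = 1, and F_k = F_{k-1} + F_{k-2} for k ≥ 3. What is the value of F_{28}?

Iterating the recurrence up to F_{20} = 6765 and F_{19} = 4181:
F_{21} = F_{20} + F_{19} = 6765 + 4181 = 10946
F_{22} = F_{21} + F_{20} = 10946 + 6765 = 17711
F_{23} = F_{22} + F_{21} = 17711 + 10946 = 28657
F_{24} = F_{23} + F_{22} = 28657 + 17711 = 46368
F_{25} = F_{24} + F_{23} = 46368 + 28657 = 75025
F_{26} = F_{25} + F_{24} = 75025 + 46368 = 121393
F_{27} = F_{26} + F_{25} = 121393 + 75025 = 196418
F_{28} = F_{27} + F_{26} = 196418 + 121393 = 317811

317811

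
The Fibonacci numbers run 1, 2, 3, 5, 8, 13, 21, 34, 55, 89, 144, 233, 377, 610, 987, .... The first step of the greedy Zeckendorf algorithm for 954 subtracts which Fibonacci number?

610 ≤ 954 < 987, so the largest Fibonacci number not exceeding 954 is 610.

610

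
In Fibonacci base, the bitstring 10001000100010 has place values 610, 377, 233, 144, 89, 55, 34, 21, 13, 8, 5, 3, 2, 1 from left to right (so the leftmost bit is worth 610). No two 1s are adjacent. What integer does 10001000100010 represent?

Summing the place values of the 1 bits: 610 + 89 + 13 + 2 = 714.

714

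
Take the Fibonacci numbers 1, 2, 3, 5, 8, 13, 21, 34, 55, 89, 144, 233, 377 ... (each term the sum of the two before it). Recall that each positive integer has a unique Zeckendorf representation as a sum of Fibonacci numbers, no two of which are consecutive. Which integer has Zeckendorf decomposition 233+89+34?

233+89+34 = 356.

356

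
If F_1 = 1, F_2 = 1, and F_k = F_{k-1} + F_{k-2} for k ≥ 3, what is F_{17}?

1597

Iterating the recurrence up to F_{13} = 233 and F_{12} = 144:
F_{14} = F_{13} + F_{12} = 233 + 144 = 377
F_{15} = F_{14} + F_{13} = 377 + 233 = 610
F_{16} = F_{15} + F_{14} = 610 + 377 = 987
F_{17} = F_{16} + F_{15} = 987 + 610 = 1597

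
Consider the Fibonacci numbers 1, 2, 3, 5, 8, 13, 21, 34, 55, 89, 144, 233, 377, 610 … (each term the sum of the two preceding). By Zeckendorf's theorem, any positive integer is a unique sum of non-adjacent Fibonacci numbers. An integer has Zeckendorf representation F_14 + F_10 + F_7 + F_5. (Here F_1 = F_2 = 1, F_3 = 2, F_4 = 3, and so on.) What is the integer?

F_14 + F_10 + F_7 + F_5 = 377 + 55 + 13 + 5 = 450.

450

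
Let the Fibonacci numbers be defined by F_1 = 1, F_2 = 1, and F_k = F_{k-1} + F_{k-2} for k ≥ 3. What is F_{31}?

1346269

Iterating the recurrence up to F_{24} = 46368 and F_{23} = 28657:
F_{25} = F_{24} + F_{23} = 46368 + 28657 = 75025
F_{26} = F_{25} + F_{24} = 75025 + 46368 = 121393
F_{27} = F_{26} + F_{25} = 121393 + 75025 = 196418
F_{28} = F_{27} + F_{26} = 196418 + 121393 = 317811
F_{29} = F_{28} + F_{27} = 317811 + 196418 = 514229
F_{30} = F_{29} + F_{28} = 514229 + 317811 = 832040
F_{31} = F_{30} + F_{29} = 832040 + 514229 = 1346269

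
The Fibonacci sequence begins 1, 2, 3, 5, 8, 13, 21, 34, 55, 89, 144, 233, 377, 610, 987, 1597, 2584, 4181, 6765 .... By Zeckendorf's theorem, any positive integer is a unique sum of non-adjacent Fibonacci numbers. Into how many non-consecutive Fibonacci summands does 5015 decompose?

7

Greedily peel off the largest Fibonacci term at each step:
take 4181 (≤ 5015); 5015 − 4181 = 834
take 610 (≤ 834); 834 − 610 = 224
take 144 (≤ 224); 224 − 144 = 80
take 55 (≤ 80); 80 − 55 = 25
take 21 (≤ 25); 25 − 21 = 4
take 3 (≤ 4); 4 − 3 = 1
take 1 (≤ 1); 1 − 1 = 0
5015 = 4181 + 610 + 144 + 55 + 21 + 3 + 1, which has 7 terms.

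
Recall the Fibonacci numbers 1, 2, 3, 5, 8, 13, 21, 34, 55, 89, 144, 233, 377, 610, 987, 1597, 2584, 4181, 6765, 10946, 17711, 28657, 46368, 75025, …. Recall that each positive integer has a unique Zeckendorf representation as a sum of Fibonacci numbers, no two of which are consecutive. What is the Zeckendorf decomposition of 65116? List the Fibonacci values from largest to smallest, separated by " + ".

65116 − 46368 = 18748
18748 − 17711 = 1037
1037 − 987 = 50
50 − 34 = 16
16 − 13 = 3
3 − 3 = 0
So 65116 = 46368 + 17711 + 987 + 34 + 13 + 3, with no two terms consecutive in the sequence.

46368 + 17711 + 987 + 34 + 13 + 3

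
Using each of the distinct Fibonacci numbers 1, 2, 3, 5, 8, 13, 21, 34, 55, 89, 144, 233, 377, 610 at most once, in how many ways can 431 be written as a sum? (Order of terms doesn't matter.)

3

Starting from the Zeckendorf form and repeatedly splitting a term F_k into F_{k−1} + F_{k−2} (when neither is already used) reaches every representation.
431 = 377+34+13+5+2 = 233+144+34+13+5+2 = 233+89+55+34+13+5+2 — 3 representations.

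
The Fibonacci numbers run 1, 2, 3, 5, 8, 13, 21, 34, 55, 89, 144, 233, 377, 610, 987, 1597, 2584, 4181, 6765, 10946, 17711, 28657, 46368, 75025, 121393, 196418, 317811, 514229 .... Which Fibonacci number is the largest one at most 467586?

317811 ≤ 467586 < 514229, so the largest Fibonacci number not exceeding 467586 is 317811.

317811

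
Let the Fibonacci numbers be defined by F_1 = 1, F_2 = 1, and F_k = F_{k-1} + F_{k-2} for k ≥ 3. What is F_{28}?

Iterating the recurrence up to F_{23} = 28657 and F_{22} = 17711:
F_{24} = F_{23} + F_{22} = 28657 + 17711 = 46368
F_{25} = F_{24} + F_{23} = 46368 + 28657 = 75025
F_{26} = F_{25} + F_{24} = 75025 + 46368 = 121393
F_{27} = F_{26} + F_{25} = 121393 + 75025 = 196418
F_{28} = F_{27} + F_{26} = 196418 + 121393 = 317811

317811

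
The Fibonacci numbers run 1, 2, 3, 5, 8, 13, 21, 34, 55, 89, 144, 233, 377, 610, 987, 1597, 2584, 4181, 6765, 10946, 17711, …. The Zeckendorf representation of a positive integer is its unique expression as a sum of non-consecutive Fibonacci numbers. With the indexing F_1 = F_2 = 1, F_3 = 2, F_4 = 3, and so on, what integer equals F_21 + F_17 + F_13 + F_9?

F_21 + F_17 + F_13 + F_9 = 10946 + 1597 + 233 + 34 = 12810.

12810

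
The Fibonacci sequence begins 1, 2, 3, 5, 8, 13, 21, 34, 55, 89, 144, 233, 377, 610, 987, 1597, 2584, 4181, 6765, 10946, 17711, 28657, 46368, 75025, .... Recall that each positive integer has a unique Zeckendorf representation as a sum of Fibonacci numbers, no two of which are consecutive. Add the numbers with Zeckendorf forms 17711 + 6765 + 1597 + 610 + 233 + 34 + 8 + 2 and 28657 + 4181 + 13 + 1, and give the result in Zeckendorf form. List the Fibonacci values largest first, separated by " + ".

The two numbers are 26960 and 32852, so their sum is 59812.
Greedily peel off the largest Fibonacci term at each step:
59812 − 46368 = 13444
13444 − 10946 = 2498
2498 − 1597 = 901
901 − 610 = 291
291 − 233 = 58
58 − 55 = 3
3 − 3 = 0

46368 + 10946 + 1597 + 610 + 233 + 55 + 3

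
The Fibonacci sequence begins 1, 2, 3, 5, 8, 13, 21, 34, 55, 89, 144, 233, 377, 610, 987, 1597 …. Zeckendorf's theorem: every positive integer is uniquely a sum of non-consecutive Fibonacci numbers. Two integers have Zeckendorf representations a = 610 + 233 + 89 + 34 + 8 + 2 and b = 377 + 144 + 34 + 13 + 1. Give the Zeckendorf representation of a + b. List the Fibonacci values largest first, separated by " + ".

The two numbers are 976 and 569, so their sum is 1545.
Greedily peel off the largest Fibonacci term at each step:
987 ≤ 1545 < 1597, so take 987; remainder 558
377 ≤ 558 < 610, so take 377; remainder 181
144 ≤ 181 < 233, so take 144; remainder 37
34 ≤ 37 < 55, so take 34; remainder 3
3 ≤ 3 < 5, so take 3; remainder 0

987 + 377 + 144 + 34 + 3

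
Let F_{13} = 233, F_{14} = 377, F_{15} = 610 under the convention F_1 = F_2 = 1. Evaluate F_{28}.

By the addition formula F_{m+n} = F_m F_{n+1} + F_{m−1} F_n with m=15, n=13: F_{28} = 610·377 + 377·233 = 229970 + 87841 = 317811.

317811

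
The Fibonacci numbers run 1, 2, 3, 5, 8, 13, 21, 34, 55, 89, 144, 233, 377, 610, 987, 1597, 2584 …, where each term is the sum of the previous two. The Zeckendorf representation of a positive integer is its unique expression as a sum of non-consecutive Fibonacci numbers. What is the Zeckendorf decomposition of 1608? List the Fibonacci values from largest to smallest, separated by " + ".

largest Fibonacci ≤ 1608 is 1597; 1608 − 1597 = 11
largest Fibonacci ≤ 11 is 8; 11 − 8 = 3
largest Fibonacci ≤ 3 is 3; 3 − 3 = 0
So 1608 = 1597 + 8 + 3, with no two terms consecutive in the sequence.

1597 + 8 + 3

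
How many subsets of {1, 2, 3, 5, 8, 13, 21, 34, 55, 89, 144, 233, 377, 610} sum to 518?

10

Starting from the Zeckendorf form and repeatedly splitting a term F_k into F_{k−1} + F_{k−2} (when neither is already used) reaches every representation.
518 = 377+89+34+13+5 = 377+89+34+13+3+2 = 233+144+89+34+13+5 = 377+89+34+8+5+3+2 = 233+144+89+34+13+3+2 = … (5 more), for 10 in all.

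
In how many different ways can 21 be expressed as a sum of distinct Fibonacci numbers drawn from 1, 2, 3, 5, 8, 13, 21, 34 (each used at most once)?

Each representation comes from the Zeckendorf form by replacing some F_k with F_{k−1} + F_{k−2} where possible.
21 = 21 = 13+8 = 13+5+3 = 13+5+2+1 — 4 representations.

4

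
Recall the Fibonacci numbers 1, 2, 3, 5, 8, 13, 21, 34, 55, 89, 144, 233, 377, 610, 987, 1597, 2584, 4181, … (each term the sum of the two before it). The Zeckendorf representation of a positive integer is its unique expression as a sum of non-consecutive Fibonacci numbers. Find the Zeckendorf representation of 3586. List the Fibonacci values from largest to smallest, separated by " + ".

Greedy algorithm:
largest Fibonacci ≤ 3586 is 2584; 3586 − 2584 = 1002
largest Fibonacci ≤ 1002 is 987; 1002 − 987 = 15
largest Fibonacci ≤ 15 is 13; 15 − 13 = 2
largest Fibonacci ≤ 2 is 2; 2 − 2 = 0
So 3586 = 2584 + 987 + 13 + 2, with no two terms consecutive in the sequence.

2584 + 987 + 13 + 2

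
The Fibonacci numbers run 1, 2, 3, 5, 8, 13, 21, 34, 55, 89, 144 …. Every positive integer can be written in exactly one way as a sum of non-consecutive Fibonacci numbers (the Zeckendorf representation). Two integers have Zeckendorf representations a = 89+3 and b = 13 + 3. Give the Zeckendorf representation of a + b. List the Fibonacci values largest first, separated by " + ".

89 + 13 + 5 + 1

The two numbers are 92 and 16, so their sum is 108.
Greedily peel off the largest Fibonacci term at each step:
subtract 89 from 108: 19 remains
subtract 13 from 19: 6 remains
subtract 5 from 6: 1 remains
subtract 1 from 1: 0 remains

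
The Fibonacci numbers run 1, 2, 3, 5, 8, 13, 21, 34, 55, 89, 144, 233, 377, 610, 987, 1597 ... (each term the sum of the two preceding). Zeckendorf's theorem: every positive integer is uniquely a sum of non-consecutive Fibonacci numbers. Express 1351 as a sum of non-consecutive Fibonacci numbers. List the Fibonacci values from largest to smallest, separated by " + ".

subtract 987 from 1351: 364 remains
subtract 233 from 364: 131 remains
subtract 89 from 131: 42 remains
subtract 34 from 42: 8 remains
subtract 8 from 8: 0 remains
So 1351 = 987 + 233 + 89 + 34 + 8, with no two terms consecutive in the sequence.

987 + 233 + 89 + 34 + 8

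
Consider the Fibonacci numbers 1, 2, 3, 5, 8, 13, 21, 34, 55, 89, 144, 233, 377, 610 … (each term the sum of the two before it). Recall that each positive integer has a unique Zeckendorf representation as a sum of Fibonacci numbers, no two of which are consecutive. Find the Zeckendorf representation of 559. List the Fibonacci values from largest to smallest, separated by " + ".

559 − 377 = 182
182 − 144 = 38
38 − 34 = 4
4 − 3 = 1
1 − 1 = 0
So 559 = 377 + 144 + 34 + 3 + 1, with no two terms consecutive in the sequence.

377 + 144 + 34 + 3 + 1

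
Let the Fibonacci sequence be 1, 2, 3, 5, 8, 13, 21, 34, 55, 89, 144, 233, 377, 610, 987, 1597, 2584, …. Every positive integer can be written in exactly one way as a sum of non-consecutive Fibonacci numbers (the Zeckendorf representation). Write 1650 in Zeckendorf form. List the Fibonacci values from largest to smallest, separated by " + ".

take 1597 (≤ 1650); 1650 − 1597 = 53
take 34 (≤ 53); 53 − 34 = 19
take 13 (≤ 19); 19 − 13 = 6
take 5 (≤ 6); 6 − 5 = 1
take 1 (≤ 1); 1 − 1 = 0
So 1650 = 1597 + 34 + 13 + 5 + 1, with no two terms consecutive in the sequence.

1597 + 34 + 13 + 5 + 1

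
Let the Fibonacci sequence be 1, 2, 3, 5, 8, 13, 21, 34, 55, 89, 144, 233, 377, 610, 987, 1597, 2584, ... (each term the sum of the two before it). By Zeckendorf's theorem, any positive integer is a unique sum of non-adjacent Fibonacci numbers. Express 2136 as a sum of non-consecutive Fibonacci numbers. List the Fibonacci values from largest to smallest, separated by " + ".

1597 + 377 + 144 + 13 + 5

Greedily peel off the largest Fibonacci term at each step:
largest Fibonacci ≤ 2136 is 1597; 2136 − 1597 = 539
largest Fibonacci ≤ 539 is 377; 539 − 377 = 162
largest Fibonacci ≤ 162 is 144; 162 − 144 = 18
largest Fibonacci ≤ 18 is 13; 18 − 13 = 5
largest Fibonacci ≤ 5 is 5; 5 − 5 = 0
So 2136 = 1597 + 377 + 144 + 13 + 5, with no two terms consecutive in the sequence.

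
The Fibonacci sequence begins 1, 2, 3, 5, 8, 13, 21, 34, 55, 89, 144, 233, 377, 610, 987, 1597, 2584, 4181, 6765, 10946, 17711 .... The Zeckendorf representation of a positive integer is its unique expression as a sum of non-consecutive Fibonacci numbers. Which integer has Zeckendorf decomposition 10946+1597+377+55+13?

12988

10946+1597+377+55+13 = 12988.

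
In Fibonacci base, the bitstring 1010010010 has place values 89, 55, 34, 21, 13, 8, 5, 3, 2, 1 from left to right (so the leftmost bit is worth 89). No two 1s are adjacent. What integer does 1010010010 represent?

133

Summing the place values of the 1 bits: 89 + 34 + 8 + 2 = 133.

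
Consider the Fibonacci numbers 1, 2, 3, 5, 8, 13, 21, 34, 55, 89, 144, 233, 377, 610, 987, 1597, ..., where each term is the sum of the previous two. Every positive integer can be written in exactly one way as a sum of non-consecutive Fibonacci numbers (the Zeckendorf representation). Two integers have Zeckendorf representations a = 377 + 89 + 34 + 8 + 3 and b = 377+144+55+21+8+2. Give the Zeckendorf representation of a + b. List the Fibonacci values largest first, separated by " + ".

987 + 89 + 34 + 8

The two numbers are 511 and 607, so their sum is 1118.
Greedily peel off the largest Fibonacci term at each step:
1118 − 987 = 131
131 − 89 = 42
42 − 34 = 8
8 − 8 = 0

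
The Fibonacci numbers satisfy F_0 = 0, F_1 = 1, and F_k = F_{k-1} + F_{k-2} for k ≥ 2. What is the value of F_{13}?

Iterating the recurrence up to F_{8} = 21 and F_{7} = 13:
F_{9} = F_{8} + F_{7} = 21 + 13 = 34
F_{10} = F_{9} + F_{8} = 34 + 21 = 55
F_{11} = F_{10} + F_{9} = 55 + 34 = 89
F_{12} = F_{11} + F_{10} = 89 + 55 = 144
F_{13} = F_{12} + F_{11} = 144 + 89 = 233

233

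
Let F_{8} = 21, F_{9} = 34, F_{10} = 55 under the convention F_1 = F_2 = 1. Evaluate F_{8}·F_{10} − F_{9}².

21·55 − 34² = 1155 − 1156 = -1. (Cassini's identity: F_{k−1}F_{k+1} − F_k² = (−1)^k.)

-1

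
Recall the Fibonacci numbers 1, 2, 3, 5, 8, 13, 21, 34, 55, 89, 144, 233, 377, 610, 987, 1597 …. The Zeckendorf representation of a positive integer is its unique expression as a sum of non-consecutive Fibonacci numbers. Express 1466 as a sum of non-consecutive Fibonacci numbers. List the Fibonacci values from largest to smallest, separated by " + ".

Greedy algorithm:
1466 − 987 = 479
479 − 377 = 102
102 − 89 = 13
13 − 13 = 0
So 1466 = 987 + 377 + 89 + 13, with no two terms consecutive in the sequence.

987 + 377 + 89 + 13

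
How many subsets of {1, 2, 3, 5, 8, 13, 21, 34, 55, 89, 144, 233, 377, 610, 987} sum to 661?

10

Each representation comes from the Zeckendorf form by replacing some F_k with F_{k−1} + F_{k−2} where possible.
661 = 610+34+13+3+1 = 610+34+8+5+3+1 = 377+233+34+13+3+1 = 610+21+13+8+5+3+1 = … (6 more), for 10 in all.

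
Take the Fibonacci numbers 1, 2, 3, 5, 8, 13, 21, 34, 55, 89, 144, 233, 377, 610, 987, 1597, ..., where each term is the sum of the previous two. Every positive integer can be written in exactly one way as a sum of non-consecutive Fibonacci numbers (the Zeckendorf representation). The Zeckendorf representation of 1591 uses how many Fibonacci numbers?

7

subtract 987 from 1591: 604 remains
subtract 377 from 604: 227 remains
subtract 144 from 227: 83 remains
subtract 55 from 83: 28 remains
subtract 21 from 28: 7 remains
subtract 5 from 7: 2 remains
subtract 2 from 2: 0 remains
1591 = 987 + 377 + 144 + 55 + 21 + 5 + 2, which has 7 terms.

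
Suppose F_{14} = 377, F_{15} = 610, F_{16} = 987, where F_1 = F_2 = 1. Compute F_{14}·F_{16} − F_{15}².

377·987 − 610² = 372099 − 372100 = -1. (Cassini's identity: F_{k−1}F_{k+1} − F_k² = (−1)^k.)

-1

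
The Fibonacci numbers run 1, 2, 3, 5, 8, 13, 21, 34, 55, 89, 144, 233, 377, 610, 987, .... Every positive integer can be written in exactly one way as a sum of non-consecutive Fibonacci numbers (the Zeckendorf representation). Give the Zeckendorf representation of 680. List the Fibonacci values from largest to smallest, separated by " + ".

680: greatest Fibonacci not exceeding it is 610, leaving 70
70: greatest Fibonacci not exceeding it is 55, leaving 15
15: greatest Fibonacci not exceeding it is 13, leaving 2
2: greatest Fibonacci not exceeding it is 2, leaving 0
So 680 = 610 + 55 + 13 + 2, with no two terms consecutive in the sequence.

610 + 55 + 13 + 2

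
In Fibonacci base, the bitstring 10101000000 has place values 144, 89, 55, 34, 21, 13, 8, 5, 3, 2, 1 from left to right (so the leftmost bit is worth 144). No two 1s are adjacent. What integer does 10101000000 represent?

220

Summing the place values of the 1 bits: 144 + 55 + 21 = 220.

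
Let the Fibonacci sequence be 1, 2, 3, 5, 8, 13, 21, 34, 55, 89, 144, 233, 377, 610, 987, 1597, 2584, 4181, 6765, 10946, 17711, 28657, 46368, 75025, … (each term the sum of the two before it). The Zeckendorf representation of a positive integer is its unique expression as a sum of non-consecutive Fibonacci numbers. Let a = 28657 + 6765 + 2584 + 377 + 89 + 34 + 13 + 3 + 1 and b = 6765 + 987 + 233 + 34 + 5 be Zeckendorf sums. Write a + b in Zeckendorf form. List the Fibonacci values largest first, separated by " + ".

The two numbers are 38523 and 8024, so their sum is 46547.
Greedily peel off the largest Fibonacci term at each step:
subtract 46368 from 46547: 179 remains
subtract 144 from 179: 35 remains
subtract 34 from 35: 1 remains
subtract 1 from 1: 0 remains

46368 + 144 + 34 + 1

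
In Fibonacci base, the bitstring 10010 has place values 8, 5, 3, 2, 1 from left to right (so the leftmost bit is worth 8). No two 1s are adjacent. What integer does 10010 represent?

10

Summing the place values of the 1 bits: 8 + 2 = 10.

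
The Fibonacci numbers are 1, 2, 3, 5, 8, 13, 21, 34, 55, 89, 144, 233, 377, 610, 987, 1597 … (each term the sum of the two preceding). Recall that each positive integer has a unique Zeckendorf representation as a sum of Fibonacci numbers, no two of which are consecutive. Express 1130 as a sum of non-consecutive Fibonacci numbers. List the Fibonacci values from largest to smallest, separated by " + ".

987 + 89 + 34 + 13 + 5 + 2

987 ≤ 1130 < 1597, so take 987; remainder 143
89 ≤ 143 < 144, so take 89; remainder 54
34 ≤ 54 < 55, so take 34; remainder 20
13 ≤ 20 < 21, so take 13; remainder 7
5 ≤ 7 < 8, so take 5; remainder 2
2 ≤ 2 < 3, so take 2; remainder 0
So 1130 = 987 + 89 + 34 + 13 + 5 + 2, with no two terms consecutive in the sequence.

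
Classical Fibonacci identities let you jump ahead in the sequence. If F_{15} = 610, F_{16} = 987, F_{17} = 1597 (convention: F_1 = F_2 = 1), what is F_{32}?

By the addition formula F_{m+n} = F_m F_{n+1} + F_{m−1} F_n with m=17, n=15: F_{32} = 1597·987 + 987·610 = 1576239 + 602070 = 2178309.

2178309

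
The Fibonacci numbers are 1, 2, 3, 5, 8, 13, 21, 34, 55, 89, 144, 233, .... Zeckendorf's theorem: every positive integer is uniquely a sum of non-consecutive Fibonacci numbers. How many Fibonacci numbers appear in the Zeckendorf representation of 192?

4

subtract 144 from 192: 48 remains
subtract 34 from 48: 14 remains
subtract 13 from 14: 1 remains
subtract 1 from 1: 0 remains
192 = 144 + 34 + 13 + 1, which has 4 terms.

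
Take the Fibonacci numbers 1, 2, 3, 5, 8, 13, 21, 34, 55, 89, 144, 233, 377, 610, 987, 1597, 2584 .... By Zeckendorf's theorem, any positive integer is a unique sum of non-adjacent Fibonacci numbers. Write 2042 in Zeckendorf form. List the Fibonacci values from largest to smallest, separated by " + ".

1597 + 377 + 55 + 13

Repeatedly subtract the largest Fibonacci number that fits:
2042 − 1597 = 445
445 − 377 = 68
68 − 55 = 13
13 − 13 = 0
So 2042 = 1597 + 377 + 55 + 13, with no two terms consecutive in the sequence.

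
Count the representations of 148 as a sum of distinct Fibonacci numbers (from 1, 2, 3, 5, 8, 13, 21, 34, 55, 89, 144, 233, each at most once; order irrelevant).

4

148 = 144+3+1 = 89+55+3+1 = 89+34+21+3+1 = … (1 more), for 4 in all.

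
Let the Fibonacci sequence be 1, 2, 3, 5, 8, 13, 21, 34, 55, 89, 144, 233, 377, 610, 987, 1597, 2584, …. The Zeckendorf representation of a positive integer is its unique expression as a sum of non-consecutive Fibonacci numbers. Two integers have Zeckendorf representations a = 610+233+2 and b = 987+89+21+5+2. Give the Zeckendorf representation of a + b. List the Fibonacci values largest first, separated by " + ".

1597 + 233 + 89 + 21 + 8 + 1

The two numbers are 845 and 1104, so their sum is 1949.
Greedy algorithm:
1949: greatest Fibonacci not exceeding it is 1597, leaving 352
352: greatest Fibonacci not exceeding it is 233, leaving 119
119: greatest Fibonacci not exceeding it is 89, leaving 30
30: greatest Fibonacci not exceeding it is 21, leaving 9
9: greatest Fibonacci not exceeding it is 8, leaving 1
1: greatest Fibonacci not exceeding it is 1, leaving 0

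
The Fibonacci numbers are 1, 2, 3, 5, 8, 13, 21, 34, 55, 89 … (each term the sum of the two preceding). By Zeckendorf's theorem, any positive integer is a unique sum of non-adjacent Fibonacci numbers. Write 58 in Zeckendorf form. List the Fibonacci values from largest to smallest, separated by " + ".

Repeatedly subtract the largest Fibonacci number that fits:
subtract 55 from 58: 3 remains
subtract 3 from 3: 0 remains
So 58 = 55 + 3, with no two terms consecutive in the sequence.

55 + 3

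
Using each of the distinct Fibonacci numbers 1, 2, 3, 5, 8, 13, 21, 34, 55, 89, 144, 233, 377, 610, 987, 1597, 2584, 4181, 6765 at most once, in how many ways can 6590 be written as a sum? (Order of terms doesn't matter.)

Each representation comes from the Zeckendorf form by replacing some F_k with F_{k−1} + F_{k−2} where possible.
6590 = 4181+1597+610+144+55+3 = 4181+1597+610+144+55+2+1 = 4181+1597+610+144+34+21+3 = 4181+1597+610+144+34+21+2+1 = … (44 more), for 48 in all.

48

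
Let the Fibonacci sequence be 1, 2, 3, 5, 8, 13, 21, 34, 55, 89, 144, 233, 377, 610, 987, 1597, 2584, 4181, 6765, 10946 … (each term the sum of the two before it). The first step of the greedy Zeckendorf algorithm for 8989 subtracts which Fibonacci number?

6765

6765 ≤ 8989 < 10946, so the largest Fibonacci number not exceeding 8989 is 6765.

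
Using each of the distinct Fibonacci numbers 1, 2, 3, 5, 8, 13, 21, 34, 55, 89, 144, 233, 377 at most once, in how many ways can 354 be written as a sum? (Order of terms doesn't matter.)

Starting from the Zeckendorf form and repeatedly splitting a term F_k into F_{k−1} + F_{k−2} (when neither is already used) reaches every representation.
354 = 233+89+21+8+3 = 233+89+21+8+2+1 = 233+55+34+21+8+3 = 233+89+21+5+3+2+1 = … (8 more), for 12 in all.

12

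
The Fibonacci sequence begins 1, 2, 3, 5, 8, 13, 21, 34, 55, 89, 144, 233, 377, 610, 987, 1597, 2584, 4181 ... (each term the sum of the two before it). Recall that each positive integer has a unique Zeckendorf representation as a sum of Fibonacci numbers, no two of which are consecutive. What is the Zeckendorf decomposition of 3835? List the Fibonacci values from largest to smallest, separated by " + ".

2584 + 987 + 233 + 21 + 8 + 2

take 2584 (≤ 3835); 3835 − 2584 = 1251
take 987 (≤ 1251); 1251 − 987 = 264
take 233 (≤ 264); 264 − 233 = 31
take 21 (≤ 31); 31 − 21 = 10
take 8 (≤ 10); 10 − 8 = 2
take 2 (≤ 2); 2 − 2 = 0
So 3835 = 2584 + 987 + 233 + 21 + 8 + 2, with no two terms consecutive in the sequence.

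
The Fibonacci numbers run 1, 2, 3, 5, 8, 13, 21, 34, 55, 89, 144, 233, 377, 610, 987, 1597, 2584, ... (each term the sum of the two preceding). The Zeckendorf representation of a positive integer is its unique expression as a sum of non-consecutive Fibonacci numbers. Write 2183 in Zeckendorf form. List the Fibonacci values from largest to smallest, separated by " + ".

1597 + 377 + 144 + 55 + 8 + 2

Greedy algorithm:
largest Fibonacci ≤ 2183 is 1597; 2183 − 1597 = 586
largest Fibonacci ≤ 586 is 377; 586 − 377 = 209
largest Fibonacci ≤ 209 is 144; 209 − 144 = 65
largest Fibonacci ≤ 65 is 55; 65 − 55 = 10
largest Fibonacci ≤ 10 is 8; 10 − 8 = 2
largest Fibonacci ≤ 2 is 2; 2 − 2 = 0
So 2183 = 1597 + 377 + 144 + 55 + 8 + 2, with no two terms consecutive in the sequence.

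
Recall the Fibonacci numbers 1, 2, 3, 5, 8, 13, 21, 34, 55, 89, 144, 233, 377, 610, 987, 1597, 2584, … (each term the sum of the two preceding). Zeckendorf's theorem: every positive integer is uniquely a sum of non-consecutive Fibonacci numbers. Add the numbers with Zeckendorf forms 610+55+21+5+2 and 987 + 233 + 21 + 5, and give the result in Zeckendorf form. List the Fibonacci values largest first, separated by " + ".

The two numbers are 693 and 1246, so their sum is 1939.
Repeatedly subtract the largest Fibonacci number that fits:
1597 ≤ 1939 < 2584, so take 1597; remainder 342
233 ≤ 342 < 377, so take 233; remainder 109
89 ≤ 109 < 144, so take 89; remainder 20
13 ≤ 20 < 21, so take 13; remainder 7
5 ≤ 7 < 8, so take 5; remainder 2
2 ≤ 2 < 3, so take 2; remainder 0

1597 + 233 + 89 + 13 + 5 + 2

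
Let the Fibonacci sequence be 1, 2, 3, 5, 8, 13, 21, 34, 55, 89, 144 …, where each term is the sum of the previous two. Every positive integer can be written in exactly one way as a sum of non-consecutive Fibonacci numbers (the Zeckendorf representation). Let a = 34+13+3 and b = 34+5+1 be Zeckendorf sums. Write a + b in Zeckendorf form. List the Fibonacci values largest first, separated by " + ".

The two numbers are 50 and 40, so their sum is 90.
Repeatedly subtract the largest Fibonacci number that fits:
take 89 (≤ 90); 90 − 89 = 1
take 1 (≤ 1); 1 − 1 = 0

89 + 1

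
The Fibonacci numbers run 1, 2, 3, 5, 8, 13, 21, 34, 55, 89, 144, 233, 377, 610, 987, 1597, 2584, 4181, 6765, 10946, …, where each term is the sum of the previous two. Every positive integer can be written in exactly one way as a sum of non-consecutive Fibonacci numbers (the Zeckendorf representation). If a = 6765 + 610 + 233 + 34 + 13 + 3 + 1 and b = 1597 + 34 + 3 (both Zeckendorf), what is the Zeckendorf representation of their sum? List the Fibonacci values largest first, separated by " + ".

The two numbers are 7659 and 1634, so their sum is 9293.
largest Fibonacci ≤ 9293 is 6765; 9293 − 6765 = 2528
largest Fibonacci ≤ 2528 is 1597; 2528 − 1597 = 931
largest Fibonacci ≤ 931 is 610; 931 − 610 = 321
largest Fibonacci ≤ 321 is 233; 321 − 233 = 88
largest Fibonacci ≤ 88 is 55; 88 − 55 = 33
largest Fibonacci ≤ 33 is 21; 33 − 21 = 12
largest Fibonacci ≤ 12 is 8; 12 − 8 = 4
largest Fibonacci ≤ 4 is 3; 4 − 3 = 1
largest Fibonacci ≤ 1 is 1; 1 − 1 = 0

6765 + 1597 + 610 + 233 + 55 + 21 + 8 + 3 + 1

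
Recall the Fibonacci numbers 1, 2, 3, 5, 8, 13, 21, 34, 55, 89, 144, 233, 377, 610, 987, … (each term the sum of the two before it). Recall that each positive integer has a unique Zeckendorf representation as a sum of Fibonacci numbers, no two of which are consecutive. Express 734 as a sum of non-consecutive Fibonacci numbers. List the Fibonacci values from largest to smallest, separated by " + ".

610 + 89 + 34 + 1

734: greatest Fibonacci not exceeding it is 610, leaving 124
124: greatest Fibonacci not exceeding it is 89, leaving 35
35: greatest Fibonacci not exceeding it is 34, leaving 1
1: greatest Fibonacci not exceeding it is 1, leaving 0
So 734 = 610 + 89 + 34 + 1, with no two terms consecutive in the sequence.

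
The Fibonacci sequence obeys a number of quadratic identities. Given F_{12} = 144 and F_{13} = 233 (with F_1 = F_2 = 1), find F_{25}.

By F_{2k+1} = F_k² + F_{k+1}²: F_{25} = 144² + 233² = 20736 + 54289 = 75025.

75025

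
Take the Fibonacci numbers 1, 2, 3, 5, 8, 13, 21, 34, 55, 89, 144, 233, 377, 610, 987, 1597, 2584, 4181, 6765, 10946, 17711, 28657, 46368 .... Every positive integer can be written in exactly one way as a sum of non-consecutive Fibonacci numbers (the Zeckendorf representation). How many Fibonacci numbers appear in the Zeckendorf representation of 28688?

4

take 28657 (≤ 28688); 28688 − 28657 = 31
take 21 (≤ 31); 31 − 21 = 10
take 8 (≤ 10); 10 − 8 = 2
take 2 (≤ 2); 2 − 2 = 0
28688 = 28657 + 21 + 8 + 2, which has 4 terms.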